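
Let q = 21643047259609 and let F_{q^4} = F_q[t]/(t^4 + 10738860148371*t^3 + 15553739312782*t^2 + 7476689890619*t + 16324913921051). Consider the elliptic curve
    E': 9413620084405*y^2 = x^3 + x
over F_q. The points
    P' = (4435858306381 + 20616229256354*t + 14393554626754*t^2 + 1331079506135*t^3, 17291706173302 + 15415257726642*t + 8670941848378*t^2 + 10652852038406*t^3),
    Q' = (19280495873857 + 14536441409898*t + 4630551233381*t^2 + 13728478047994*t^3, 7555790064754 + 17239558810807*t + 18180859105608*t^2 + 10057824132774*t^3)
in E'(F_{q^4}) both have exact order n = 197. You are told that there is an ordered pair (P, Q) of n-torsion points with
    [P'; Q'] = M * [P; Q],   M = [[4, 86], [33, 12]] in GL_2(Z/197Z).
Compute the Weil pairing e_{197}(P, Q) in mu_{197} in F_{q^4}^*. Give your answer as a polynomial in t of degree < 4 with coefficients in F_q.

Alternating bilinearity on E[197] (values in mu_{197} in F_{21643047259609^4}) gives e(P',Q') = e(P,Q)^det(M).
So e_{197}(P,Q) = e_{197}(P',Q')^{80}, since 165*80 = 1 mod 197.
Montgomery->Weierstrass: x_W = 5084689971140*x, y_W=5084689971140*y on F_{21643047259609}; lands on y^2=x^3+17908626278536*x.
Miller loop for e_{197} over F_{21643047259609^4}: bits of 197 = 11000101; 7 double steps + 3 add steps, l/v at each.
So e_{197}(P',Q') = 8095047033625 + 16396514016975*t + 7854537643361*t^2 + 21228419289127*t^3.
Thus e_{197}(P,Q) = 20401502977202 + 1368233667372*t + 432273953898*t^2 + 7652704734534*t^3.

20401502977202 + 1368233667372*t + 432273953898*t^2 + 7652704734534*t^3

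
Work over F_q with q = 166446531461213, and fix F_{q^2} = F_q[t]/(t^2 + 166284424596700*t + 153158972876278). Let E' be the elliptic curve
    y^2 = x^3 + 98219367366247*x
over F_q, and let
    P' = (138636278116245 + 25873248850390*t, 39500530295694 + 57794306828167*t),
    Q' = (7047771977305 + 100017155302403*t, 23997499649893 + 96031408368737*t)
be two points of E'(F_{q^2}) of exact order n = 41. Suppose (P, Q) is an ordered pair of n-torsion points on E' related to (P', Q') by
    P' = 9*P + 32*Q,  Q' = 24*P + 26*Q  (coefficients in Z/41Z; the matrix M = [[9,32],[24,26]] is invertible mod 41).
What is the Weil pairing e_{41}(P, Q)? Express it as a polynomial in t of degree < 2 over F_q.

e_{41}(aP+bQ,cP+dQ) = e_{41}(P,Q)^(ad-bc); with (a,b,c,d)=(9,32,24,26) this gives the det-41 law.
det M = 9*26 - 32*24 = -534 = 40 (mod 41); 40^{-1} = 40 (mod 41).
6-bit Miller (101001) on E'/F_{166446531461213} with a'=98219367366247, b'=0: accumulate tangent/chord ratios at Q'+S and P'+S'.
The quotient is 139830601971669 + 105300474832235*t.
(139830601971669 + 105300474832235*t)^{40} mod (166446531461213,f) = 53766267697745 + 61146056628978*t.

53766267697745 + 61146056628978*t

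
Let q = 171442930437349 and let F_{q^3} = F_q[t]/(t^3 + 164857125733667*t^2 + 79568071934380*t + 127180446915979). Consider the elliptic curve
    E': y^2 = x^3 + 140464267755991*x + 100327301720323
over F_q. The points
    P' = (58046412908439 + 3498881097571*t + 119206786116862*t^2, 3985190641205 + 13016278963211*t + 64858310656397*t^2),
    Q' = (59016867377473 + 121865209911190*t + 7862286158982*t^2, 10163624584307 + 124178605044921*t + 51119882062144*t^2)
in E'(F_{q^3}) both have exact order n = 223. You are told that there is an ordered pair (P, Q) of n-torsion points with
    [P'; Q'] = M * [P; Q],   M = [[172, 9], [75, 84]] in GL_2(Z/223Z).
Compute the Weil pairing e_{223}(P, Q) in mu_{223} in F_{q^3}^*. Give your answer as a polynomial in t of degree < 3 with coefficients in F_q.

The 223-Weil pairing on E[223] over F_{171442930437349} is alternating-bilinear: e_{223}(P',Q') = e_{223}(P,Q)^det(M).
det(M) mod 223 = 170; its inverse in (Z/223)^* is 122 (check: 170*122 mod 223 = 1).
Run Miller on y^2=x^3+140464267755991*x+100327301720323 over F_{171442930437349}: ladder 11011111 (8 bits); e = f_P(D_Q)/f_Q(D_P).
Result: e(P',Q') = 64435739332940 + 124468365615368*t + 60779875251176*t^2.
e_{223}(P,Q) = (64435739332940 + 124468365615368*t + 60779875251176*t^2)^{122} = 53315772353564 + 132899065032151*t + 37883942990152*t^2.

53315772353564 + 132899065032151*t + 37883942990152*t^2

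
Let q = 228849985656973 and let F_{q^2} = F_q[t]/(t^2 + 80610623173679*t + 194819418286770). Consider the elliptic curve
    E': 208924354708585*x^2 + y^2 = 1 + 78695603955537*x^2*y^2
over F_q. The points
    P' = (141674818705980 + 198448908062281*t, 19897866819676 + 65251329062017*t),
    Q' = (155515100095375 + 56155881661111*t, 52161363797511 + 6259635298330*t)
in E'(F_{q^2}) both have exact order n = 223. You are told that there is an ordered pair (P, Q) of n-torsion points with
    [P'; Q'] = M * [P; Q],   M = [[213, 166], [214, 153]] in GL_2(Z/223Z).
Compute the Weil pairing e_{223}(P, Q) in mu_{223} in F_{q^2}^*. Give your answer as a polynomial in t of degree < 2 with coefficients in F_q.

Alternating bilinearity on E[223] (values in mu_{223} in F_{228849985656973^2}) gives e(P',Q') = e(P,Q)^det(M).
213*153 - 166*214 = -2935; reduced mod 223: det = 187, inverse 192.
Edwards a_E,d_E -> Montgomery A=122094366345654,B=181659585464136 -> Weierstrass 0,106981901751560 via alpha=124219988329678,beta=32557187688262.
n = 223 = (11011111)_2 (8 bits, wt 7); accumulate f_{223,P'}(Q'+S)/f_{223,P'}(S) along the 7-step ladder.
f_P(D_Q)/f_Q(D_P) = 164240420580856 + 168735929195499*t.
Finally e_{223}(P,Q) = 202357069381333 + 176100187020715*t.

202357069381333 + 176100187020715*t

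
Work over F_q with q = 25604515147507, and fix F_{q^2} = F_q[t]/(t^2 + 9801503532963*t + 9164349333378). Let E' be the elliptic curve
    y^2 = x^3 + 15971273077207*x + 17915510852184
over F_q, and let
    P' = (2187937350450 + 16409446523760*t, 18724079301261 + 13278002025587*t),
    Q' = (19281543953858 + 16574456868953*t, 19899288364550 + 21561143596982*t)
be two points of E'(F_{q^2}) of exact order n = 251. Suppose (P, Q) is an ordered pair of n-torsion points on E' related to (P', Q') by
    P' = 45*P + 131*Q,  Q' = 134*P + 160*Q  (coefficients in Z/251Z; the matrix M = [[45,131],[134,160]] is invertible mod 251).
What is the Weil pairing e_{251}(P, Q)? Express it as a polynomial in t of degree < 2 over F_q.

10003655011427 + 20340898347508*t

Under M = [[45,131],[134,160]] in GL_2(Z/251), e_{251}(P',Q') = e_{251}(P,Q)^(45*160-131*134 mod 251).
45*160 - 131*134 = -10354; reduced mod 251: det = 188, inverse 247.
n = 251 = (11111011)_2 (8 bits, wt 7); accumulate f_{251,P'}(Q'+S)/f_{251,P'}(S) along the 7-step ladder.
The quotient is 19919780088934 + 11932791331525*t.
Hence e(P,Q) = 10003655011427 + 20340898347508*t in F_{25604515147507^2}^*.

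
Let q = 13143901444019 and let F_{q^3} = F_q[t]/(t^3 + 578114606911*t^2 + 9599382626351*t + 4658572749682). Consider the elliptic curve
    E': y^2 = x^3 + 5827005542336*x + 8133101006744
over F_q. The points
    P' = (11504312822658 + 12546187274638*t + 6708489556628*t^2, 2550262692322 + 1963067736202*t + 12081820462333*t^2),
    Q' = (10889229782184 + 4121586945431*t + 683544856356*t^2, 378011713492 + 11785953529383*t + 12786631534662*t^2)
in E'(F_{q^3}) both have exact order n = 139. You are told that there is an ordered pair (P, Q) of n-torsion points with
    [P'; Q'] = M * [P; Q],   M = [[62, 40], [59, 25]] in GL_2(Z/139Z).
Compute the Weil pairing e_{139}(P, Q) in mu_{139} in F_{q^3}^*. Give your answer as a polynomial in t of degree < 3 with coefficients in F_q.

10926942421287 + 8879753432644*t + 175861369389*t^2

e_{139} is bilinear + alternating on E[139], so e_{139}(62*P + 40*Q, 59*P + 25*Q) = e_{139}(P,Q)^(62*25-40*59).
det(M) mod 139 = 24; its inverse in (Z/139)^* is 29 (check: 24*29 mod 139 = 1).
Double-and-add over 10001011: 8-1 doublings, 4-1 additions; each step l_{T,T}/v_{2T} or l_{T,P'}/v at Q'+S for random S.
The quotient is 11302093070603 + 6238023414351*t + 5770898540738*t^2.
Finally e_{139}(P,Q) = 10926942421287 + 8879753432644*t + 175861369389*t^2.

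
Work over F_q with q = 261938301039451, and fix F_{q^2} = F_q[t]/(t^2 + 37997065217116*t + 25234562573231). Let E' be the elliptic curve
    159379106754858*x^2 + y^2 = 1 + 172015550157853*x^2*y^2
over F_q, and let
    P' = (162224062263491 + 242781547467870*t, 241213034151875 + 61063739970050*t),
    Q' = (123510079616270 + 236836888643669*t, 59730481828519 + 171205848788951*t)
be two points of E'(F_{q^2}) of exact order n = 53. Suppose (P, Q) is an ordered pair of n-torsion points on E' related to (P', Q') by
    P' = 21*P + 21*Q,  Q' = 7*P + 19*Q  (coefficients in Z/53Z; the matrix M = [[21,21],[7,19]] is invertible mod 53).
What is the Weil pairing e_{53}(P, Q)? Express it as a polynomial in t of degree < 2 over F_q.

22787015190559 + 21253902136934*t

The 53-Weil pairing on E[53] over F_{261938301039451} is alternating-bilinear: e_{53}(P',Q') = e_{53}(P,Q)^det(M).
21*19 - 21*7 = 252; reduced mod 53: det = 40, inverse 4.
Edwards->Montgomery: u=(1+y)/(1-y), v=u/x -> 55483161672695v^2=u^3+182834525214266u^2+u; then x_W=62325464409114u+11576059312210: y^2=x^3+174819051285837*x+158349337209033.
Run Miller on y^2=x^3+174819051285837*x+158349337209033 over F_{261938301039451}: ladder 110101 (6 bits); e = f_P(D_Q)/f_Q(D_P).
Miller gives e_{53}(P',Q') = 94740138841110 + 54673429871826*t in F_{261938301039451^2}.
Hence e(P,Q) = 22787015190559 + 21253902136934*t in F_{261938301039451^2}^*.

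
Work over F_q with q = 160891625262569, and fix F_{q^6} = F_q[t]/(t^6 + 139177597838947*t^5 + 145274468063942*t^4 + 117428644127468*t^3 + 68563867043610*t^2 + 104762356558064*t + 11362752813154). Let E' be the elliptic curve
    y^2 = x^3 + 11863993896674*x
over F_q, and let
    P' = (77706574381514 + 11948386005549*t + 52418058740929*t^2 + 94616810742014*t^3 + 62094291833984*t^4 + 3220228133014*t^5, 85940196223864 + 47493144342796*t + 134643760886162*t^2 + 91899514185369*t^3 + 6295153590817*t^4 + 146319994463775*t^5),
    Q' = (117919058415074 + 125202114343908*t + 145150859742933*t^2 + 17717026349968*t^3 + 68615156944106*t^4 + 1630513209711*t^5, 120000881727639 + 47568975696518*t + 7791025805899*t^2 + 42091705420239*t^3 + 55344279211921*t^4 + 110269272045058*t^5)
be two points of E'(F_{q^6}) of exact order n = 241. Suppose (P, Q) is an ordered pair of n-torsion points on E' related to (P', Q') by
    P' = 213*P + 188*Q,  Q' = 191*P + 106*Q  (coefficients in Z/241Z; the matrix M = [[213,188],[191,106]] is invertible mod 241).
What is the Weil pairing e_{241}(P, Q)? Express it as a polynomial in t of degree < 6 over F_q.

141954754084101 + 16141398304249*t + 23003071643859*t^2 + 105444078015424*t^3 + 16974371564671*t^4 + 87170821571197*t^5

Since e_{241}(P,P)=e_{241}(Q,Q)=1 and e_{241}(Q,P)=e_{241}(P,Q)^{-1}, expanding e_{241}(213*P + 188*Q,191*P + 106*Q) leaves e(P,Q)^det(M).
213*106 - 188*191 = -13330; reduced mod 241: det = 166, inverse 196.
Build f_{241,P'} and f_{241,Q'} via the 8-bit ladder of 241=11110001_2; evaluate at shifted divisors; quotient in F_{160891625262569^6}.
So e_{241}(P',Q') = 94844620281046 + 20030284504019*t + 34183883564738*t^2 + 108328782767681*t^3 + 92753453764834*t^4 + 76984572828633*t^5.
Hence e(P,Q) = 141954754084101 + 16141398304249*t + 23003071643859*t^2 + 105444078015424*t^3 + 16974371564671*t^4 + 87170821571197*t^5 in F_{160891625262569^6}^*.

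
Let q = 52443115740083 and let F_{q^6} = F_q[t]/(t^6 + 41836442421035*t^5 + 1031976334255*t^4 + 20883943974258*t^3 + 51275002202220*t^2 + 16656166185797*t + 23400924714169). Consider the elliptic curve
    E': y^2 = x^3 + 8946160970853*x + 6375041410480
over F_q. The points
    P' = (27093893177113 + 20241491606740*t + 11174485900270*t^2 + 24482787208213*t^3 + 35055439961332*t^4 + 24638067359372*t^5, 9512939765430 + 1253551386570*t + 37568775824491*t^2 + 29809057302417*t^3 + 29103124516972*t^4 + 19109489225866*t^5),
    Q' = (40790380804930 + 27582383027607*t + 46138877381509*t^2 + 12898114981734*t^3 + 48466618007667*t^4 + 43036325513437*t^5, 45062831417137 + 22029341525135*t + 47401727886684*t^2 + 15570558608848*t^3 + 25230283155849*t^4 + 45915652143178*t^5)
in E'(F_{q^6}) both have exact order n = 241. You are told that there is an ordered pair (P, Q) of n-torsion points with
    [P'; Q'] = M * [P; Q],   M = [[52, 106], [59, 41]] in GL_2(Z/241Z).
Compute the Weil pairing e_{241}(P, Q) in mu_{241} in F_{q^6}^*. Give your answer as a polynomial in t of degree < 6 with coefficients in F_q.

40483662169026 + 42742905212920*t + 30665474155987*t^2 + 22837049194803*t^3 + 30207805286626*t^4 + 36280379241571*t^5

The 241-Weil pairing on E[241] over F_{52443115740083} is alternating-bilinear: e_{241}(P',Q') = e_{241}(P,Q)^det(M).
det(M) mod 241 = 216; its inverse in (Z/241)^* is 106 (check: 216*106 mod 241 = 1).
8-bit Miller (11110001) on E'/F_{52443115740083} with a'=8946160970853, b'=6375041410480: accumulate tangent/chord ratios at Q'+S and P'+S'.
The quotient is 30484558011606 + 48324740211371*t + 32496812397353*t^2 + 24268775963410*t^3 + 12082894307225*t^4 + 4784262290314*t^5.
Finally e_{241}(P,Q) = 40483662169026 + 42742905212920*t + 30665474155987*t^2 + 22837049194803*t^3 + 30207805286626*t^4 + 36280379241571*t^5.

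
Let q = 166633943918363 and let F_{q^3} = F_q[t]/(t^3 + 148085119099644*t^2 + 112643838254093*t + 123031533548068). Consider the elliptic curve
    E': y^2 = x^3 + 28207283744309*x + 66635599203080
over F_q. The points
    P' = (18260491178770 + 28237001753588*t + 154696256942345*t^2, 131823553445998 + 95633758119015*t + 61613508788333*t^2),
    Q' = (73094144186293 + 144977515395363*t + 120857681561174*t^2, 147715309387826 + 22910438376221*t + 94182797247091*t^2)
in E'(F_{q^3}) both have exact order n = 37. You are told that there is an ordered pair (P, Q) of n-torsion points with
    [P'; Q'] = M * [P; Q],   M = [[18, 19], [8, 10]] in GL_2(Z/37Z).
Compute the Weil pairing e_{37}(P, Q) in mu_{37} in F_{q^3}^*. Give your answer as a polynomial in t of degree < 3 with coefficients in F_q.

Under M = [[18,19],[8,10]] in GL_2(Z/37), e_{37}(P',Q') = e_{37}(P,Q)^(18*10-19*8 mod 37).
Hence e(P,Q) = e(P',Q')^{4} where 4 = 28^{-1} mod 37.
n = 37 = (100101)_2 (6 bits, wt 3); accumulate f_{37,P'}(Q'+S)/f_{37,P'}(S) along the 5-step ladder.
So e_{37}(P',Q') = 5587592720179 + 83086531254991*t + 141479931130559*t^2.
Raise to 4: e(P,Q) = 130032148975651 + 166315225115219*t + 63160873545408*t^2 in mu_{37}.

130032148975651 + 166315225115219*t + 63160873545408*t^2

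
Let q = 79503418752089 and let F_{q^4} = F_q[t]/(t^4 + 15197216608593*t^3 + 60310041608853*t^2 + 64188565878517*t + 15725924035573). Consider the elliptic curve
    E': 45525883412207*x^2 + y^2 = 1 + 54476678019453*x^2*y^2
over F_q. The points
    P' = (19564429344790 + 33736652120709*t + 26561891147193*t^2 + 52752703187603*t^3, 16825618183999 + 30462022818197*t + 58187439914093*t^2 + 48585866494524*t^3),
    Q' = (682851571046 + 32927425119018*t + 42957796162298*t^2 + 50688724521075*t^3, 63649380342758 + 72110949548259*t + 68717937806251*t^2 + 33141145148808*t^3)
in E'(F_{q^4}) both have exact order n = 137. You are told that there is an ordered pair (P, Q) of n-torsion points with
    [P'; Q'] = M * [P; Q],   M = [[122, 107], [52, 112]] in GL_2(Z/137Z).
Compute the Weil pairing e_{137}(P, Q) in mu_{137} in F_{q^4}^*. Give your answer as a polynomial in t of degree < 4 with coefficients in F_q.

The 137-Weil pairing on E[137] over F_{79503418752089} is alternating-bilinear: e_{137}(P',Q') = e_{137}(P,Q)^det(M).
det(M) mod 137 = 17; its inverse in (Z/137)^* is 129 (check: 17*129 mod 137 = 1).
Map (x,y)_Ed via u=(1+y)/(1-y), v=(1+y)/((1-y)x) to Montgomery A=43503697592282,B=74896414191312; then to (a',b')=(22915987520057,68280556065045).
Miller loop for e_{137} over F_{79503418752089^4}: bits of 137 = 10001001; 7 double steps + 2 add steps, l/v at each.
e_{137}(P',Q') = 16969671717675 + 3178330562596*t + 28425011749579*t^2 + 63067962105451*t^3.
e_{137}(P,Q) = (16969671717675 + 3178330562596*t + 28425011749579*t^2 + 63067962105451*t^3)^{129} = 23207217120279 + 70911219651484*t + 58715726946856*t^2 + 14049199781243*t^3.

23207217120279 + 70911219651484*t + 58715726946856*t^2 + 14049199781243*t^3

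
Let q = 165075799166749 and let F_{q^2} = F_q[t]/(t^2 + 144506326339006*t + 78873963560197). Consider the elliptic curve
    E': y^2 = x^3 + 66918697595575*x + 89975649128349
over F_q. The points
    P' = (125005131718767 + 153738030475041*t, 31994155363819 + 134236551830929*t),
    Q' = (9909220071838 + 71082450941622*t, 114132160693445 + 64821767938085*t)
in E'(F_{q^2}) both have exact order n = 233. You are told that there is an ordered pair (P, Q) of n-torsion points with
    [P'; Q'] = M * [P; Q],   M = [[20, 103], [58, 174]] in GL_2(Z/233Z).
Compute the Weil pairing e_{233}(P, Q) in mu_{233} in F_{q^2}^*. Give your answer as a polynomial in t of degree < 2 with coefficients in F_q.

39591278587077 + 127965414202855*t

e_{233}(aP+bQ,cP+dQ) = e_{233}(P,Q)^(ad-bc); with (a,b,c,d)=(20,103,58,174) this gives the det-233 law.
So e_{233}(P,Q) = e_{233}(P',Q')^{206}, since 69*206 = 1 mod 233.
Miller loop for e_{233} over F_{165075799166749^2}: bits of 233 = 11101001; 7 double steps + 4 add steps, l/v at each.
e_{233}(P',Q') = 88724937703770 + 72606048920212*t.
Raise to 206: e(P,Q) = 39591278587077 + 127965414202855*t in mu_{233}.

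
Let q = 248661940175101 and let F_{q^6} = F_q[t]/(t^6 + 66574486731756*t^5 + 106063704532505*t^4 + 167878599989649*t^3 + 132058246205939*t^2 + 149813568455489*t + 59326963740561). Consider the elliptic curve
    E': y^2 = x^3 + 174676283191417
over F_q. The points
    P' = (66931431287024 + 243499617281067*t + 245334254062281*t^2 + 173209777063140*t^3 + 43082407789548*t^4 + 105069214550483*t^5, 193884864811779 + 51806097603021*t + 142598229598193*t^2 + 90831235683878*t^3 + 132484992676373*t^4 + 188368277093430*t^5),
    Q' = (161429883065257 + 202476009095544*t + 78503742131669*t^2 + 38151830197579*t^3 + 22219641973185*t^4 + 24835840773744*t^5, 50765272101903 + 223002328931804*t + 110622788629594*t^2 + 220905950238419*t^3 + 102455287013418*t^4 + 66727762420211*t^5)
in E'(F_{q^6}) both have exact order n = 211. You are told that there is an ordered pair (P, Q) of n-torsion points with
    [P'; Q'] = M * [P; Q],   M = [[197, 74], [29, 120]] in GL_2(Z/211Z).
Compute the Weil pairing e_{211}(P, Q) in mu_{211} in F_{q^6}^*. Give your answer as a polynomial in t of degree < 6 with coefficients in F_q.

Alternating bilinearity on E[211] (values in mu_{211} in F_{248661940175101^6}) gives e(P',Q') = e(P,Q)^det(M).
So e_{211}(P,Q) = e_{211}(P',Q')^{113}, since 183*113 = 1 mod 211.
Run Miller on y^2=x^3+174676283191417 over F_{248661940175101}: ladder 11010011 (8 bits); e = f_P(D_Q)/f_Q(D_P).
Result: e(P',Q') = 82104415909173 + 221505860909176*t + 74120382459872*t^2 + 216341951819070*t^3 + 213062484338293*t^4 + 18699499416443*t^5.
Finally e_{211}(P,Q) = 219753639209422 + 6349215214435*t + 186802085467835*t^2 + 113200120958833*t^3 + 49528824149567*t^4 + 245623973805357*t^5.

219753639209422 + 6349215214435*t + 186802085467835*t^2 + 113200120958833*t^3 + 49528824149567*t^4 + 245623973805357*t^5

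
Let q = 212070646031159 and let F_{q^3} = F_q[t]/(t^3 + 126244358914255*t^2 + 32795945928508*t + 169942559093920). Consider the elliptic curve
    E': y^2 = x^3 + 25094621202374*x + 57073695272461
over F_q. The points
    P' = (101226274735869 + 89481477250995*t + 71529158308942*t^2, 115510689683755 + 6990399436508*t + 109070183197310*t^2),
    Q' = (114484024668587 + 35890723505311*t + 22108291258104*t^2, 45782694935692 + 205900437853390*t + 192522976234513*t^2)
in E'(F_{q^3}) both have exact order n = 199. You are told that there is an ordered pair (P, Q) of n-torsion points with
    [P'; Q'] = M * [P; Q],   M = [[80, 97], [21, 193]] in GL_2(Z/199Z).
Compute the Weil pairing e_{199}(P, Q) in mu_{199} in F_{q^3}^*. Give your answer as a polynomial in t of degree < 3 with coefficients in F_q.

e_{199} is bilinear + alternating on E[199], so e_{199}(80*P + 97*Q, 21*P + 193*Q) = e_{199}(P,Q)^(80*193-97*21).
det M = 80*193 - 97*21 = 13403 = 70 (mod 199); 70^{-1} = 145 (mod 199).
Miller loop for e_{199} over F_{212070646031159^3}: bits of 199 = 11000111; 7 double steps + 4 add steps, l/v at each.
Miller gives e_{199}(P',Q') = 22153743229668 + 75076188256549*t + 39354937382761*t^2 in F_{212070646031159^3}.
Thus e_{199}(P,Q) = 99871427815807 + 122854944347733*t + 112191786446513*t^2.

99871427815807 + 122854944347733*t + 112191786446513*t^2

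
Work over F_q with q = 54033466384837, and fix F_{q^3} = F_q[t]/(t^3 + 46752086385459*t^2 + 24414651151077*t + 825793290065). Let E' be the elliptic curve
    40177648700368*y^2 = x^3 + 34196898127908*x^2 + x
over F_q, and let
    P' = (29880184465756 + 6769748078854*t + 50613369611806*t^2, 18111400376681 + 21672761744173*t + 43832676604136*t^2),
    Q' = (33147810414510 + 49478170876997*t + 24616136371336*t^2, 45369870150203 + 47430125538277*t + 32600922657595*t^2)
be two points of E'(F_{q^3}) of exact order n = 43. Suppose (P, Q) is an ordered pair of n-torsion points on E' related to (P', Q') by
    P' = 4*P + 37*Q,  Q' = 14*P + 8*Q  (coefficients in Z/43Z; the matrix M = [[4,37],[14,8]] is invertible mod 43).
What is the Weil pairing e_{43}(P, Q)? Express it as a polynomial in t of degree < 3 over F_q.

8033844769680 + 5897425290194*t + 27904858964518*t^2

Since e_{43}(P,P)=e_{43}(Q,Q)=1 and e_{43}(Q,P)=e_{43}(P,Q)^{-1}, expanding e_{43}(4*P + 37*Q,14*P + 8*Q) leaves e(P,Q)^det(M).
So e_{43}(P,Q) = e_{43}(P',Q')^{33}, since 30*33 = 1 mod 43.
Set x_W=2405926018421*u+21767089045617, y_W=2405926018421*v; then E': y_W^2=x_W^3+21222043160885*x_W+27997951952670.
Build f_{43,P'} and f_{43,Q'} via the 6-bit ladder of 43=101011_2; evaluate at shifted divisors; quotient in F_{54033466384837^3}.
f_P(D_Q)/f_Q(D_P) = 1708020991293 + 47262558581*t + 7417994354545*t^2.
(1708020991293 + 47262558581*t + 7417994354545*t^2)^{33} mod (54033466384837,f) = 8033844769680 + 5897425290194*t + 27904858964518*t^2.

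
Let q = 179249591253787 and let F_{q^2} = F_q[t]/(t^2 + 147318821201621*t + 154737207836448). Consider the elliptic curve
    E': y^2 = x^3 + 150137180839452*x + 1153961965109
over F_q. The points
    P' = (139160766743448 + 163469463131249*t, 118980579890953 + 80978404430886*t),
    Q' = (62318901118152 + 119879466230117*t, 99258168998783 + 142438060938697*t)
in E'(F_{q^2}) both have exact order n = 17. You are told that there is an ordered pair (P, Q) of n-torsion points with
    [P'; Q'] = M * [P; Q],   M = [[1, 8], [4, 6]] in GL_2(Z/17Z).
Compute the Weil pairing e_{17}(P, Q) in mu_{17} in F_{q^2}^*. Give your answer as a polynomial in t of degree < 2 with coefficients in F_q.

Alternating bilinearity on E[17] (values in mu_{17} in F_{179249591253787^2}) gives e(P',Q') = e(P,Q)^det(M).
1*6 - 8*4 = -26; reduced mod 17: det = 8, inverse 15.
5-bit Miller (10001) on E'/F_{179249591253787} with a'=150137180839452, b'=1153961965109: accumulate tangent/chord ratios at Q'+S and P'+S'.
e_{17}(P',Q') = 105342530367432 + 35001840048302*t.
(105342530367432 + 35001840048302*t)^{15} mod (179249591253787,f) = 151805594354115 + 23100775427215*t.

151805594354115 + 23100775427215*t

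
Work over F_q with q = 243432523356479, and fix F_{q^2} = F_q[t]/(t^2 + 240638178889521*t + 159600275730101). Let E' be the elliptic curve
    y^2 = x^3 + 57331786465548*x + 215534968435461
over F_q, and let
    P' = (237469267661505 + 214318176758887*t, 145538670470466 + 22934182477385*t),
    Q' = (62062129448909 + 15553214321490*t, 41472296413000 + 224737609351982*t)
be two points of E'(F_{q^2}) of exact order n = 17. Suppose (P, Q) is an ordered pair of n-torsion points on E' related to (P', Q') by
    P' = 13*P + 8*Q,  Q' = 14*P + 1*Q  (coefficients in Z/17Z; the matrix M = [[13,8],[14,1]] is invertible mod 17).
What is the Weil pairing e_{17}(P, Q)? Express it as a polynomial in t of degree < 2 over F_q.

104252811797697 + 226641242945963*t

Alternating bilinearity on E[17] (values in mu_{17} in F_{243432523356479^2}) gives e(P',Q') = e(P,Q)^det(M).
Hence e(P,Q) = e(P',Q')^{6} where 6 = 3^{-1} mod 17.
n = 17 = (10001)_2 (5 bits, wt 2); accumulate f_{17,P'}(Q'+S)/f_{17,P'}(S) along the 4-step ladder.
The quotient is 211736056324130 + 209652055913753*t.
(211736056324130 + 209652055913753*t)^{6} mod (243432523356479,f) = 104252811797697 + 226641242945963*t.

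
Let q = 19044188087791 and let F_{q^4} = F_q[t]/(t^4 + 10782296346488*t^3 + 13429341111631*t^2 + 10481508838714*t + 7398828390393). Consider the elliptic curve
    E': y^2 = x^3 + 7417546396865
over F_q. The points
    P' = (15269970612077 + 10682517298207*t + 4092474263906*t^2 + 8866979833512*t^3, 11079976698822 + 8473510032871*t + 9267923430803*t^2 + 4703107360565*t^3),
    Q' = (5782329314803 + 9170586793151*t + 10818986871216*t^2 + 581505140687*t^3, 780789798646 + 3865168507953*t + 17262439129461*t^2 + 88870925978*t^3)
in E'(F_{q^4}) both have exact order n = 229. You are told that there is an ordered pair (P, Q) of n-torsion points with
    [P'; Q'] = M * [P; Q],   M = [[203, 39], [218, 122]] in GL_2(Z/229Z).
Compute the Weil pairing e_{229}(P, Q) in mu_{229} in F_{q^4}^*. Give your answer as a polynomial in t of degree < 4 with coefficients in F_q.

5605318044004 + 2276510406042*t + 4555046205723*t^2 + 7329830495491*t^3

Under M = [[203,39],[218,122]] in GL_2(Z/229), e_{229}(P',Q') = e_{229}(P,Q)^(203*122-39*218 mod 229).
det(M) mod 229 = 5; its inverse in (Z/229)^* is 46 (check: 5*46 mod 229 = 1).
Double-and-add over 11100101: 8-1 doublings, 5-1 additions; each step l_{T,T}/v_{2T} or l_{T,P'}/v at Q'+S for random S.
Result: e(P',Q') = 17496775775300 + 6227704655607*t + 7318425867045*t^2 + 13753599626205*t^3.
e_{229}(P,Q) = (17496775775300 + 6227704655607*t + 7318425867045*t^2 + 13753599626205*t^3)^{46} = 5605318044004 + 2276510406042*t + 4555046205723*t^2 + 7329830495491*t^3.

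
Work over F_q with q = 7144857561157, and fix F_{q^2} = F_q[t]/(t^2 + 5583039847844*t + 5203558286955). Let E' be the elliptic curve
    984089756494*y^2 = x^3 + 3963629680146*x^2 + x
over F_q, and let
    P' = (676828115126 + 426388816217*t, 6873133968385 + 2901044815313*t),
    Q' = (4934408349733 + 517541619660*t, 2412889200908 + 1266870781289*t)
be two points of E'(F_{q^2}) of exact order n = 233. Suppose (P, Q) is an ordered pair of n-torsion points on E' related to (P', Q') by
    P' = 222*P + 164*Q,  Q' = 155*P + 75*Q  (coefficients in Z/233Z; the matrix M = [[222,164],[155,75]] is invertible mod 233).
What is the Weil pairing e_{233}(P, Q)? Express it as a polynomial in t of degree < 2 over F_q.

3296289739870 + 5435599587145*t

The 233-Weil pairing on E[233] over F_{7144857561157} is alternating-bilinear: e_{233}(P',Q') = e_{233}(P,Q)^det(M).
Inverting 84 mod 233: 86. Thus e_{233}(P,Q) = e(P',Q')^{86}.
Undo Montgomery via alpha=6739457962720, beta=1490621806838: (a',b')=(4762729921729,1253869554451) over F_{7144857561157}.
8-bit Miller (11101001) on E'/F_{7144857561157} with a'=4762729921729, b'=1253869554451: accumulate tangent/chord ratios at Q'+S and P'+S'.
f_P(D_Q)/f_Q(D_P) = 4849628911911 + 2620370889781*t.
Thus e_{233}(P,Q) = 3296289739870 + 5435599587145*t.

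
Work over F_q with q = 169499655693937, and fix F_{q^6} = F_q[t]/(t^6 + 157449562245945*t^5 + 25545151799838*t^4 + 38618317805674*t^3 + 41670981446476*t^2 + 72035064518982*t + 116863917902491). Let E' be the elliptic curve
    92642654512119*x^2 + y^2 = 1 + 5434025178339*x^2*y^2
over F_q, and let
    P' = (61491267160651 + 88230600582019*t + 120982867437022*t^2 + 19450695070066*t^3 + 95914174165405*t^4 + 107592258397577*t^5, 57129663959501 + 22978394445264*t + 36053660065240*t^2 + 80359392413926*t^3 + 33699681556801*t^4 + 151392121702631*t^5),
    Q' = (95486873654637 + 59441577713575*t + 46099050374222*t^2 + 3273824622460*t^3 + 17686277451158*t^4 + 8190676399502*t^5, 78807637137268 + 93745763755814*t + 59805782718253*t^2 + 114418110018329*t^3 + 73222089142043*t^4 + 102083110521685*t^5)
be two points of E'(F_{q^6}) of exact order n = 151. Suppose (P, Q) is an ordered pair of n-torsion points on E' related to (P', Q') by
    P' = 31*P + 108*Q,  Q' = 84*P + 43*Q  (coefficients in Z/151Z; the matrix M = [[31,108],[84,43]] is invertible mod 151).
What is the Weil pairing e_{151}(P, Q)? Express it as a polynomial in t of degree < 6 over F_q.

124198026125043 + 89785183405445*t + 88800318799310*t^2 + 144832520032521*t^3 + 31287236572453*t^4 + 128140492196876*t^5

The 151-Weil pairing on E[151] over F_{169499655693937} is alternating-bilinear: e_{151}(P',Q') = e_{151}(P,Q)^det(M).
Inverting 113 mod 151: 147. Thus e_{151}(P,Q) = e(P',Q')^{147}.
Edwards->Montgomery: u=(1+y)/(1-y), v=u/x -> 100193695473157v^2=u^3+144025894860128u^2+u; then x_W=21802157333445u+16346113281743: y^2=x^3+138403882189279*x+15142641185321.
n = 151 = (10010111)_2 (8 bits, wt 5); accumulate f_{151,P'}(Q'+S)/f_{151,P'}(S) along the 7-step ladder.
So e_{151}(P',Q') = 100236845205632 + 111934395121885*t + 132644578856263*t^2 + 56614742971739*t^3 + 153123528078222*t^4 + 11367106118106*t^5.
Finally e_{151}(P,Q) = 124198026125043 + 89785183405445*t + 88800318799310*t^2 + 144832520032521*t^3 + 31287236572453*t^4 + 128140492196876*t^5.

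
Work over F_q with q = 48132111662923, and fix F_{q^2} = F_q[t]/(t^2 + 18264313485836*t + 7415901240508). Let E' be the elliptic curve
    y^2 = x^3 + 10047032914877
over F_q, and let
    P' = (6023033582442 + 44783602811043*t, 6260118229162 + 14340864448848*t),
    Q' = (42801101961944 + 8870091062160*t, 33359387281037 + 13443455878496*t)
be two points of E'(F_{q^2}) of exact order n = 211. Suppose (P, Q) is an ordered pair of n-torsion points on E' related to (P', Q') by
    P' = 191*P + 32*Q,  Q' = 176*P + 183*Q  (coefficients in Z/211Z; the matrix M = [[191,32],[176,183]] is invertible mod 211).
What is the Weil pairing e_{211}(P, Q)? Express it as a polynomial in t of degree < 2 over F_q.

Under M = [[191,32],[176,183]] in GL_2(Z/211), e_{211}(P',Q') = e_{211}(P,Q)^(191*183-32*176 mod 211).
det(M) mod 211 = 203; its inverse in (Z/211)^* is 79 (check: 203*79 mod 211 = 1).
Run Miller on y^2=x^3+10047032914877 over F_{48132111662923}: ladder 11010011 (8 bits); e = f_P(D_Q)/f_Q(D_P).
e_{211}(P',Q') = 42416090124004 + 15732987809649*t.
(42416090124004 + 15732987809649*t)^{79} mod (48132111662923,f) = 352935211026 + 11499288335977*t.

352935211026 + 11499288335977*t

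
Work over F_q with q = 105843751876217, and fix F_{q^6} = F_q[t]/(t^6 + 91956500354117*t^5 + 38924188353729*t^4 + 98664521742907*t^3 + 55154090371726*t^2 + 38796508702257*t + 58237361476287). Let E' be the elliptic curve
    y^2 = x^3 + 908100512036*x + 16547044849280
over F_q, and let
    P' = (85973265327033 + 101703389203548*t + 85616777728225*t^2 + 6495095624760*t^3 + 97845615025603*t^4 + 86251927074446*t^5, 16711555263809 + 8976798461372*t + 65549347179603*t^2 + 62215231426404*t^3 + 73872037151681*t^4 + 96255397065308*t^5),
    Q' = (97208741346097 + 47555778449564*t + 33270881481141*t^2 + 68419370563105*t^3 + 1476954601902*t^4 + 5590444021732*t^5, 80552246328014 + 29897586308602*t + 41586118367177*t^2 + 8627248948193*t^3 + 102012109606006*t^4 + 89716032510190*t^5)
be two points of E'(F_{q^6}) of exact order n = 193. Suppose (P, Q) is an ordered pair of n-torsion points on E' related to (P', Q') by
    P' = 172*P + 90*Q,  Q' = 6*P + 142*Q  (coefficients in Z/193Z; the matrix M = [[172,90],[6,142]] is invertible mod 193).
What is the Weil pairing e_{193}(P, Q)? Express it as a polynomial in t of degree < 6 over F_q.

Since e_{193}(P,P)=e_{193}(Q,Q)=1 and e_{193}(Q,P)=e_{193}(P,Q)^{-1}, expanding e_{193}(172*P + 90*Q,6*P + 142*Q) leaves e(P,Q)^det(M).
det M = 172*142 - 90*6 = 23884 = 145 (mod 193); 145^{-1} = 4 (mod 193).
Double-and-add over 11000001: 8-1 doublings, 3-1 additions; each step l_{T,T}/v_{2T} or l_{T,P'}/v at Q'+S for random S.
The quotient is 88726745247840 + 92030612547562*t + 60113753348329*t^2 + 71071486274773*t^3 + 95098936351837*t^4 + 40259991308320*t^5.
Hence e(P,Q) = 63028711351897 + 35034333734782*t + 42453032057076*t^2 + 34221370792086*t^3 + 11666801816154*t^4 + 19715341054215*t^5 in F_{105843751876217^6}^*.

63028711351897 + 35034333734782*t + 42453032057076*t^2 + 34221370792086*t^3 + 11666801816154*t^4 + 19715341054215*t^5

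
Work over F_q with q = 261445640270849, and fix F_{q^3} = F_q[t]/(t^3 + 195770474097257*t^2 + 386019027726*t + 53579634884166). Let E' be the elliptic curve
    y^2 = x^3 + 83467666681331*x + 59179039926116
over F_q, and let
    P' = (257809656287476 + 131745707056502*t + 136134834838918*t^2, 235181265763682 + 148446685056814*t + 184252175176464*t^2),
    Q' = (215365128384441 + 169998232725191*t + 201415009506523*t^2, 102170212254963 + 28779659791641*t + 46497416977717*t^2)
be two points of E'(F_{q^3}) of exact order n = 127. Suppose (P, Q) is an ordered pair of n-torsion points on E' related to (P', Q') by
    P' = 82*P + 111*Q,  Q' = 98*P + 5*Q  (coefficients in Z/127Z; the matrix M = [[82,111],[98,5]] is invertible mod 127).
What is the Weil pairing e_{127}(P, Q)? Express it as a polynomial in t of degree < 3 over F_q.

219859880916601 + 120595058097608*t + 142893970228206*t^2

Under M = [[82,111],[98,5]] in GL_2(Z/127), e_{127}(P',Q') = e_{127}(P,Q)^(82*5-111*98 mod 127).
det M = 82*5 - 111*98 = -10468 = 73 (mod 127); 73^{-1} = 87 (mod 127).
Miller loop for e_{127} over F_{261445640270849^3}: bits of 127 = 1111111; 6 double steps + 6 add steps, l/v at each.
Result: e(P',Q') = 1075290503148 + 152478938388628*t + 65465336799335*t^2.
e_{127}(P,Q) = (1075290503148 + 152478938388628*t + 65465336799335*t^2)^{87} = 219859880916601 + 120595058097608*t + 142893970228206*t^2.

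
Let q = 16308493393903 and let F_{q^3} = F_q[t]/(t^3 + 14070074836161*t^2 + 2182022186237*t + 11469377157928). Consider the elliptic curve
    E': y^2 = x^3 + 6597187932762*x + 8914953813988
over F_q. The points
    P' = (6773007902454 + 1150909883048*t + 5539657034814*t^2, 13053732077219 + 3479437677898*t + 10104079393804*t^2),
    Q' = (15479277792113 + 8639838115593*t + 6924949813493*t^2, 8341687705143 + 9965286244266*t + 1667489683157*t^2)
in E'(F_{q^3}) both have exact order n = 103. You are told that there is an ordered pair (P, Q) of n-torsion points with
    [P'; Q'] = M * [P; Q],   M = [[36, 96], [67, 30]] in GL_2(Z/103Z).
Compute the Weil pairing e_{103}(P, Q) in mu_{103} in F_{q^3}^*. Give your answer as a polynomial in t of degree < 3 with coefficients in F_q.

10073584271333 + 8995564809392*t + 3506127515616*t^2

e_{103}(aP+bQ,cP+dQ) = e_{103}(P,Q)^(ad-bc); with (a,b,c,d)=(36,96,67,30) this gives the det-103 law.
So e_{103}(P,Q) = e_{103}(P',Q')^{26}, since 4*26 = 1 mod 103.
Build f_{103,P'} and f_{103,Q'} via the 7-bit ladder of 103=1100111_2; evaluate at shifted divisors; quotient in F_{16308493393903^3}.
Result: e(P',Q') = 2717841236604 + 695356108294*t + 12397812444468*t^2.
e_{103}(P,Q) = (2717841236604 + 695356108294*t + 12397812444468*t^2)^{26} = 10073584271333 + 8995564809392*t + 3506127515616*t^2.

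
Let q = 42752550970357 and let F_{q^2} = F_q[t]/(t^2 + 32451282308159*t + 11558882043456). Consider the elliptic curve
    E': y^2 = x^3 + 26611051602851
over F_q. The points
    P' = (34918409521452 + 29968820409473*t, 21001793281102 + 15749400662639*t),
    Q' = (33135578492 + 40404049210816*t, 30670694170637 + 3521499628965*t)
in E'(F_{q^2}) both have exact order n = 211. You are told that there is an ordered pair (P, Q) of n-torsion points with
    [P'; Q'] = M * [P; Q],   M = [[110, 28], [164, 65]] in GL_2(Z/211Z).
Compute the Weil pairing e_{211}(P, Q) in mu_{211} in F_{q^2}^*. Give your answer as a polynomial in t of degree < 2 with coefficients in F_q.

Under M = [[110,28],[164,65]] in GL_2(Z/211), e_{211}(P',Q') = e_{211}(P,Q)^(110*65-28*164 mod 211).
110*65 - 28*164 = 2558; reduced mod 211: det = 26, inverse 138.
Double-and-add over 11010011: 8-1 doublings, 5-1 additions; each step l_{T,T}/v_{2T} or l_{T,P'}/v at Q'+S for random S.
The quotient is 27994895007910 + 28117431126029*t.
Finally e_{211}(P,Q) = 13899008953493 + 17767555794181*t.

13899008953493 + 17767555794181*t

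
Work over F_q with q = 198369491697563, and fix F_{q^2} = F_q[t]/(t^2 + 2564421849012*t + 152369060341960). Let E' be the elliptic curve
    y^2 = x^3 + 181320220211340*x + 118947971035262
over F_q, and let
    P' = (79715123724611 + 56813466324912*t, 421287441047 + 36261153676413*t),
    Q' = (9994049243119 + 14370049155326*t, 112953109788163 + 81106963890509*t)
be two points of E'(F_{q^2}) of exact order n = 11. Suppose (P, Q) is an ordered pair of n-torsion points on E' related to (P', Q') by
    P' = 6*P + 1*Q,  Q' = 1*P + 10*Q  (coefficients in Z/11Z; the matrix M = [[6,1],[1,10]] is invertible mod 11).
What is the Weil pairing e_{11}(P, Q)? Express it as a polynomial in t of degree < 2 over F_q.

182688514694628 + 101720737326658*t

The 11-Weil pairing on E[11] over F_{198369491697563} is alternating-bilinear: e_{11}(P',Q') = e_{11}(P,Q)^det(M).
So e_{11}(P,Q) = e_{11}(P',Q')^{3}, since 4*3 = 1 mod 11.
Double-and-add over 1011: 4-1 doublings, 3-1 additions; each step l_{T,T}/v_{2T} or l_{T,P'}/v at Q'+S for random S.
Result: e(P',Q') = 164586833773057 + 160394592456474*t.
Thus e_{11}(P,Q) = 182688514694628 + 101720737326658*t.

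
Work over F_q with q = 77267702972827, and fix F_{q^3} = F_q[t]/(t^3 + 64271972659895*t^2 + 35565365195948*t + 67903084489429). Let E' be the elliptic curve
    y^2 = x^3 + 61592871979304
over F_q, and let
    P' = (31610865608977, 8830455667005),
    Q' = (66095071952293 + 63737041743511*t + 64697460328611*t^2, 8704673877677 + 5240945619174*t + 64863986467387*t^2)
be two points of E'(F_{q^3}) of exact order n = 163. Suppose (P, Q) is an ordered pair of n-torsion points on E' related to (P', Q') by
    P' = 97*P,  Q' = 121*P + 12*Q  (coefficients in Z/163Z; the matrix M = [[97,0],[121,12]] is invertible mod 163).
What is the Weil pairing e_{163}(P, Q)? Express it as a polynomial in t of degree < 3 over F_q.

e_{163} is bilinear + alternating on E[163], so e_{163}(97*P, 121*P + 12*Q) = e_{163}(P,Q)^(97*12-0*121).
So e_{163}(P,Q) = e_{163}(P',Q')^{78}, since 23*78 = 1 mod 163.
n = 163 = (10100011)_2 (8 bits, wt 4); accumulate f_{163,P'}(Q'+S)/f_{163,P'}(S) along the 7-step ladder.
So e_{163}(P',Q') = 6959850624084 + 67286523113386*t + 39897033283141*t^2.
(6959850624084 + 67286523113386*t + 39897033283141*t^2)^{78} mod (77267702972827,f) = 61013694828815 + 29673537423965*t + 54995259677872*t^2.

61013694828815 + 29673537423965*t + 54995259677872*t^2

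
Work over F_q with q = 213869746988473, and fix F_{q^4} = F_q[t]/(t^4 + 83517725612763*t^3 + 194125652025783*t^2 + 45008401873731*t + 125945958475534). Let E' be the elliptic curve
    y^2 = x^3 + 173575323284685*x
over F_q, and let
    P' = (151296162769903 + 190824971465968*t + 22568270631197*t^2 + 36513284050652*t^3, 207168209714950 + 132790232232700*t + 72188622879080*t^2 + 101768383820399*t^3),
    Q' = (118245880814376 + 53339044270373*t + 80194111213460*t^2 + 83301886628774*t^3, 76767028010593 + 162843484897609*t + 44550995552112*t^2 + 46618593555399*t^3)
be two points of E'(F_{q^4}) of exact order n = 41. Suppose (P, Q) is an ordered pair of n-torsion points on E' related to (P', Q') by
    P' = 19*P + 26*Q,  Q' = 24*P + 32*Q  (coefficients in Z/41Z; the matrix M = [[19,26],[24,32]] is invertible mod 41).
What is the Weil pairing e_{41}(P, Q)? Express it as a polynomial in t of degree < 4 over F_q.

101440730281442 + 68911450611745*t + 58739610861355*t^2 + 183457596889655*t^3

e_{41}(aP+bQ,cP+dQ) = e_{41}(P,Q)^(ad-bc); with (a,b,c,d)=(19,26,24,32) this gives the det-41 law.
det M = 19*32 - 26*24 = -16 = 25 (mod 41); 25^{-1} = 23 (mod 41).
Double-and-add over 101001: 6-1 doublings, 3-1 additions; each step l_{T,T}/v_{2T} or l_{T,P'}/v at Q'+S for random S.
Miller gives e_{41}(P',Q') = 128950331833146 + 7698177570485*t + 171104205904803*t^2 + 4241829024309*t^3 in F_{213869746988473^4}.
Thus e_{41}(P,Q) = 101440730281442 + 68911450611745*t + 58739610861355*t^2 + 183457596889655*t^3.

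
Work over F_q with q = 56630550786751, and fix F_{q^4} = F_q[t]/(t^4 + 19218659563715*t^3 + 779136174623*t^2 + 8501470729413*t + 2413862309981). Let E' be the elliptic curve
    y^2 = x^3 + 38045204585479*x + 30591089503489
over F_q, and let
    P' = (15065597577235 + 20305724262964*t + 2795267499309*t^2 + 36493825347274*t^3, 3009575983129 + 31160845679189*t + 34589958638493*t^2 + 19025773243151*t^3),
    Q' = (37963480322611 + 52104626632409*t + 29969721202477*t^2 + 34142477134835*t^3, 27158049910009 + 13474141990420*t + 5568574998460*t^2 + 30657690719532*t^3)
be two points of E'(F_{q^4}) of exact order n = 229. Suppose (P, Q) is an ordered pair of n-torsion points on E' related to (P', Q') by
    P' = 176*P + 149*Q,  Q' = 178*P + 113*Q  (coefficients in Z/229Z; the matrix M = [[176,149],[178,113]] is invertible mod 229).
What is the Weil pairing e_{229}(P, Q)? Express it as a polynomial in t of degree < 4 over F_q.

42492806857014 + 2205879102526*t + 40087063694933*t^2 + 51216110342701*t^3

The 229-Weil pairing on E[229] over F_{56630550786751} is alternating-bilinear: e_{229}(P',Q') = e_{229}(P,Q)^det(M).
176*113 - 149*178 = -6634; reduced mod 229: det = 7, inverse 131.
n = 229 = (11100101)_2 (8 bits, wt 5); accumulate f_{229,P'}(Q'+S)/f_{229,P'}(S) along the 7-step ladder.
f_P(D_Q)/f_Q(D_P) = 12359976639132 + 55004796297074*t + 42356410619336*t^2 + 765618195206*t^3.
Finally e_{229}(P,Q) = 42492806857014 + 2205879102526*t + 40087063694933*t^2 + 51216110342701*t^3.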